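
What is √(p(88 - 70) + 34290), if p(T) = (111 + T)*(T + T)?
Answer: 3*√4326 ≈ 197.32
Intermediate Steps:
p(T) = 2*T*(111 + T) (p(T) = (111 + T)*(2*T) = 2*T*(111 + T))
√(p(88 - 70) + 34290) = √(2*(88 - 70)*(111 + (88 - 70)) + 34290) = √(2*18*(111 + 18) + 34290) = √(2*18*129 + 34290) = √(4644 + 34290) = √38934 = 3*√4326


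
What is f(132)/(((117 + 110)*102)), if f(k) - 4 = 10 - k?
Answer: -59/11577 ≈ -0.0050963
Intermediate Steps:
f(k) = 14 - k (f(k) = 4 + (10 - k) = 14 - k)
f(132)/(((117 + 110)*102)) = (14 - 1*132)/(((117 + 110)*102)) = (14 - 132)/((227*102)) = -118/23154 = -118*1/23154 = -59/11577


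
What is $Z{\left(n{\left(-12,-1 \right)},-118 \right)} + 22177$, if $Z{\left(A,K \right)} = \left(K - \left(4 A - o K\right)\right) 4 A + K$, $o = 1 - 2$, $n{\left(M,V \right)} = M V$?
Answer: $19755$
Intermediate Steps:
$o = -1$ ($o = 1 - 2 = -1$)
$Z{\left(A,K \right)} = K - 16 A^{2}$ ($Z{\left(A,K \right)} = \left(K - \left(K + 4 A\right)\right) 4 A + K = - 4 A 4 A + K = - 16 A A + K = - 16 A^{2} + K = K - 16 A^{2}$)
$Z{\left(n{\left(-12,-1 \right)},-118 \right)} + 22177 = \left(-118 - 16 \left(\left(-12\right) \left(-1\right)\right)^{2}\right) + 22177 = \left(-118 - 16 \cdot 12^{2}\right) + 22177 = \left(-118 - 2304\right) + 22177 = -2422 + 22177 = 19755$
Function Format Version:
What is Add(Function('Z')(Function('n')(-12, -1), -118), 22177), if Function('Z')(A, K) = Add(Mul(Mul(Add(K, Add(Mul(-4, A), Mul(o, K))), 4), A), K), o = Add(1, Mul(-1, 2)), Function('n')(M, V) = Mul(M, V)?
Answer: 19755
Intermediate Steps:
o = -1 (o = Add(1, -2) = -1)
Function('Z')(A, K) = Add(K, Mul(-16, Pow(A, 2))) (Function('Z')(A, K) = Add(Mul(Mul(Add(K, Add(Mul(-4, A), Mul(-1, K))), 4), A), K) = Add(Mul(Mul(Add(K, Add(Mul(-1, K), Mul(-4, A))), 4), A), K) = Add(Mul(Mul(Mul(-4, A), 4), A), K) = Add(Mul(Mul(-16, A), A), K) = Add(Mul(-16, Pow(A, 2)), K) = Add(K, Mul(-16, Pow(A, 2))))
Add(Function('Z')(Function('n')(-12, -1), -118), 22177) = Add(Add(-118, Mul(-16, Pow(Mul(-12, -1), 2))), 22177) = Add(Add(-118, Mul(-16, Pow(12, 2))), 22177) = Add(Add(-118, Mul(-16, 144)), 22177) = Add(Add(-118, -2304), 22177) = Add(-2422, 22177) = 19755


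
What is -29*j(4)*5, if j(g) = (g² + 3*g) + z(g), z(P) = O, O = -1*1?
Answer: -3915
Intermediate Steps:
O = -1
z(P) = -1
j(g) = -1 + g² + 3*g (j(g) = (g² + 3*g) - 1 = -1 + g² + 3*g)
-29*j(4)*5 = -29*(-1 + 4² + 3*4)*5 = -29*(-1 + 16 + 12)*5 = -29*27*5 = -783*5 = -3915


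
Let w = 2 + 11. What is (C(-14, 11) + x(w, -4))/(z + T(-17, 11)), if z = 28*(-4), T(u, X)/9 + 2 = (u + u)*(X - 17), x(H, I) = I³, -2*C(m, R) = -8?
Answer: -30/853 ≈ -0.035170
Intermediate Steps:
C(m, R) = 4 (C(m, R) = -½*(-8) = 4)
w = 13
T(u, X) = -18 + 18*u*(-17 + X) (T(u, X) = -18 + 9*((u + u)*(X - 17)) = -18 + 9*((2*u)*(-17 + X)) = -18 + 9*(2*u*(-17 + X)) = -18 + 18*u*(-17 + X))
z = -112
(C(-14, 11) + x(w, -4))/(z + T(-17, 11)) = (4 + (-4)³)/(-112 + (-18 - 306*(-17) + 18*11*(-17))) = (4 - 64)/(-112 + (-18 + 5202 - 3366)) = -60/(-112 + 1818) = -60/1706 = -60*1/1706 = -30/853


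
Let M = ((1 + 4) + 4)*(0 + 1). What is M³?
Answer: 729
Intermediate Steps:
M = 9 (M = (5 + 4)*1 = 9*1 = 9)
M³ = 9³ = 729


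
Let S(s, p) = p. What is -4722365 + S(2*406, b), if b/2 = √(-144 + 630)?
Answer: -4722365 + 18*√6 ≈ -4.7223e+6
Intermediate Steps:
b = 18*√6 (b = 2*√(-144 + 630) = 2*√486 = 2*(9*√6) = 18*√6 ≈ 44.091)
-4722365 + S(2*406, b) = -4722365 + 18*√6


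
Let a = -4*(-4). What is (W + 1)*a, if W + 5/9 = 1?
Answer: 208/9 ≈ 23.111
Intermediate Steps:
W = 4/9 (W = -5/9 + 1 = 4/9 ≈ 0.44444)
a = 16
(W + 1)*a = (4/9 + 1)*16 = (13/9)*16 = 208/9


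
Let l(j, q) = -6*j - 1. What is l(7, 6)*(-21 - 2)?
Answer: 989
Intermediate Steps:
l(j, q) = -1 - 6*j
l(7, 6)*(-21 - 2) = (-1 - 6*7)*(-21 - 2) = (-1 - 42)*(-23) = -43*(-23) = 989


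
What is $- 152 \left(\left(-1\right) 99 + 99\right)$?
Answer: $0$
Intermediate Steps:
$- 152 \left(\left(-1\right) 99 + 99\right) = - 152 \left(-99 + 99\right) = \left(-152\right) 0 = 0$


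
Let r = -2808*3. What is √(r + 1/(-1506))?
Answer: I*√19105936770/1506 ≈ 91.782*I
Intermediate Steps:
r = -8424
√(r + 1/(-1506)) = √(-8424 + 1/(-1506)) = √(-8424 - 1/1506) = √(-12686545/1506) = I*√19105936770/1506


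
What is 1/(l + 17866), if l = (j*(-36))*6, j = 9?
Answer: 1/15922 ≈ 6.2806e-5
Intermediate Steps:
l = -1944 (l = (9*(-36))*6 = -324*6 = -1944)
1/(l + 17866) = 1/(-1944 + 17866) = 1/15922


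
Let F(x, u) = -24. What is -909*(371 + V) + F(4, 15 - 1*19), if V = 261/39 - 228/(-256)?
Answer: -286337697/832 ≈ -3.4416e+5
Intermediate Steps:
V = 6309/832 (V = 261*(1/39) - 228*(-1/256) = 87/13 + 57/64 = 6309/832 ≈ 7.5829)
-909*(371 + V) + F(4, 15 - 1*19) = -909*(371 + 6309/832) - 24 = -909*314981/832 - 24 = -286317729/832 - 24 = -286337697/832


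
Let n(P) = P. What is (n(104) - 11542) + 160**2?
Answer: 14162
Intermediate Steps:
(n(104) - 11542) + 160**2 = (104 - 11542) + 160**2 = -11438 + 25600 = 14162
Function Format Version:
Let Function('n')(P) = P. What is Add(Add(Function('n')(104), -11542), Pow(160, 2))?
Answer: 14162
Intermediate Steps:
Add(Add(Function('n')(104), -11542), Pow(160, 2)) = Add(Add(104, -11542), Pow(160, 2)) = Add(-11438, 25600) = 14162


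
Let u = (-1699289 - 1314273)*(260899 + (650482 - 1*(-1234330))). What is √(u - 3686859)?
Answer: I*√6466236819441 ≈ 2.5429e+6*I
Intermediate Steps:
u = -6466233132582 (u = -3013562*(260899 + (650482 + 1234330)) = -3013562*(260899 + 1884812) = -3013562*2145711 = -6466233132582)
√(u - 3686859) = √(-6466233132582 - 3686859) = √(-6466236819441) = I*√6466236819441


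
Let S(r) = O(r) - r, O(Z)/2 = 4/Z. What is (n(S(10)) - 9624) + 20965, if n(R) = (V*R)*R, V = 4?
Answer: 291989/25 ≈ 11680.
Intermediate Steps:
O(Z) = 8/Z (O(Z) = 2*(4/Z) = 8/Z)
S(r) = -r + 8/r (S(r) = 8/r - r = -r + 8/r)
n(R) = 4*R**2 (n(R) = (4*R)*R = 4*R**2)
(n(S(10)) - 9624) + 20965 = (4*(-1*10 + 8/10)**2 - 9624) + 20965 = (4*(-10 + 8*(1/10))**2 - 9624) + 20965 = (4*(-10 + 4/5)**2 - 9624) + 20965 = (4*(-46/5)**2 - 9624) + 20965 = (4*(2116/25) - 9624) + 20965 = (8464/25 - 9624) + 20965 = -232136/25 + 20965 = 291989/25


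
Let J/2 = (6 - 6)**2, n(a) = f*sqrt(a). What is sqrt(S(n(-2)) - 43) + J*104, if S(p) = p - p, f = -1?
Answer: I*sqrt(43) ≈ 6.5574*I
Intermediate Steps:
n(a) = -sqrt(a)
S(p) = 0
J = 0 (J = 2*(6 - 6)**2 = 2*0**2 = 2*0 = 0)
sqrt(S(n(-2)) - 43) + J*104 = sqrt(0 - 43) + 0*104 = sqrt(-43) + 0 = I*sqrt(43) + 0 = I*sqrt(43)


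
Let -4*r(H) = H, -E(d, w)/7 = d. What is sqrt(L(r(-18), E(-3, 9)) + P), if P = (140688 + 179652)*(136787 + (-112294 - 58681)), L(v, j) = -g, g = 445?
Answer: I*sqrt(10951784365) ≈ 1.0465e+5*I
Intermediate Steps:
E(d, w) = -7*d
r(H) = -H/4
L(v, j) = -445 (L(v, j) = -1*445 = -445)
P = -10951783920 (P = 320340*(136787 - 170975) = 320340*(-34188) = -10951783920)
sqrt(L(r(-18), E(-3, 9)) + P) = sqrt(-445 - 10951783920) = sqrt(-10951784365) = I*sqrt(10951784365)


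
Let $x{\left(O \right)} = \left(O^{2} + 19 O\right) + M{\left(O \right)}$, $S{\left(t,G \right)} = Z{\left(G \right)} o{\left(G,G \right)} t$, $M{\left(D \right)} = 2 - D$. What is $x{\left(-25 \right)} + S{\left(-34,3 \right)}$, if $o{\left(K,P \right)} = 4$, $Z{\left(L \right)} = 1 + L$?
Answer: $-367$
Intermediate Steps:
$S{\left(t,G \right)} = t \left(4 + 4 G\right)$ ($S{\left(t,G \right)} = \left(1 + G\right) 4 t = \left(4 + 4 G\right) t = t \left(4 + 4 G\right)$)
$x{\left(O \right)} = 2 + O^{2} + 18 O$ ($x{\left(O \right)} = \left(O^{2} + 19 O\right) - \left(-2 + O\right) = 2 + O^{2} + 18 O$)
$x{\left(-25 \right)} + S{\left(-34,3 \right)} = \left(2 + \left(-25\right)^{2} + 18 \left(-25\right)\right) + 4 \left(-34\right) \left(1 + 3\right) = \left(2 + 625 - 450\right) + 4 \left(-34\right) 4 = 177 - 544 = -367$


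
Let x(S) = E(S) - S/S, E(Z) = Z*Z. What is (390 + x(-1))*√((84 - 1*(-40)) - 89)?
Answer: 390*√35 ≈ 2307.3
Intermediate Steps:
E(Z) = Z²
x(S) = -1 + S² (x(S) = S² - S/S = S² - 1*1 = S² - 1 = -1 + S²)
(390 + x(-1))*√((84 - 1*(-40)) - 89) = (390 + (-1 + (-1)²))*√((84 - 1*(-40)) - 89) = (390 + (-1 + 1))*√((84 + 40) - 89) = (390 + 0)*√(124 - 89) = 390*√35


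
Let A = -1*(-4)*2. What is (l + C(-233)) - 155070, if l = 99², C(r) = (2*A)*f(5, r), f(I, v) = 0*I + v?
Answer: -148997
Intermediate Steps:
f(I, v) = v (f(I, v) = 0 + v = v)
A = 8 (A = 4*2 = 8)
C(r) = 16*r (C(r) = (2*8)*r = 16*r)
l = 9801
(l + C(-233)) - 155070 = (9801 + 16*(-233)) - 155070 = (9801 - 3728) - 155070 = 6073 - 155070 = -148997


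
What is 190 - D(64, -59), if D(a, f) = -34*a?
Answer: 2366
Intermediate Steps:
190 - D(64, -59) = 190 - (-34)*64 = 190 - 1*(-2176) = 190 + 2176 = 2366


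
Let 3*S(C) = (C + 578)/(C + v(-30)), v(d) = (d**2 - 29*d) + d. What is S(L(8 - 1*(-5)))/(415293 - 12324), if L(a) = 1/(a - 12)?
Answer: 193/701569029 ≈ 2.7510e-7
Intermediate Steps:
L(a) = 1/(-12 + a)
v(d) = d**2 - 28*d
S(C) = (578 + C)/(3*(1740 + C)) (S(C) = ((C + 578)/(C - 30*(-28 - 30)))/3 = ((578 + C)/(C - 30*(-58)))/3 = ((578 + C)/(C + 1740))/3 = ((578 + C)/(1740 + C))/3 = (578 + C)/(3*(1740 + C)))
S(L(8 - 1*(-5)))/(415293 - 12324) = ((578 + 1/(-12 + (8 - 1*(-5))))/(3*(1740 + 1/(-12 + (8 - 1*(-5))))))/(415293 - 12324) = ((578 + 1/(-12 + (8 + 5)))/(3*(1740 + 1/(-12 + (8 + 5)))))/402969 = ((578 + 1/(-12 + 13))/(3*(1740 + 1/(-12 + 13))))*(1/402969) = ((578 + 1/1)/(3*(1740 + 1/1)))*(1/402969) = ((578 + 1)/(3*(1740 + 1)))*(1/402969) = ((1/3)*579/1741)*(1/402969) = ((1/3)*(1/1741)*579)*(1/402969) = (193/1741)*(1/402969) = 193/701569029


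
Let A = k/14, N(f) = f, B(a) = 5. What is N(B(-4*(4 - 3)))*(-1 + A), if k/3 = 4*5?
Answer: 115/7 ≈ 16.429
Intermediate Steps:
k = 60 (k = 3*(4*5) = 3*20 = 60)
A = 30/7 (A = 60/14 = 60*(1/14) = 30/7 ≈ 4.2857)
N(B(-4*(4 - 3)))*(-1 + A) = 5*(-1 + 30/7) = 5*(23/7) = 115/7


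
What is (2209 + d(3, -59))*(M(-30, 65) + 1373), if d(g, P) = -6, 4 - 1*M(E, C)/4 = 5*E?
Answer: 4381767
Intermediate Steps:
M(E, C) = 16 - 20*E
(2209 + d(3, -59))*(M(-30, 65) + 1373) = (2209 - 6)*((16 - 20*(-30)) + 1373) = 2203*((16 + 600) + 1373) = 2203*(616 + 1373) = 2203*1989 = 4381767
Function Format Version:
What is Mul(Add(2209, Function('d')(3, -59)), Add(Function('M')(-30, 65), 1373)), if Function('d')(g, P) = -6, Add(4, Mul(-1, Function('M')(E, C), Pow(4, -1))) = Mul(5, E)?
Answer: 4381767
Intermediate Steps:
Function('M')(E, C) = Add(16, Mul(-20, E)) (Function('M')(E, C) = Add(16, Mul(-4, Mul(5, E))) = Add(16, Mul(-20, E)))
Mul(Add(2209, Function('d')(3, -59)), Add(Function('M')(-30, 65), 1373)) = Mul(Add(2209, -6), Add(Add(16, Mul(-20, -30)), 1373)) = Mul(2203, Add(Add(16, 600), 1373)) = Mul(2203, Add(616, 1373)) = Mul(2203, 1989) = 4381767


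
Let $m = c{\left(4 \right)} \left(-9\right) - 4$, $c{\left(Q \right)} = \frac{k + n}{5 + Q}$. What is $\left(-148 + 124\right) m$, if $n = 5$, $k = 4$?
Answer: $312$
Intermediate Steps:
$c{\left(Q \right)} = \frac{9}{5 + Q}$ ($c{\left(Q \right)} = \frac{4 + 5}{5 + Q} = \frac{9}{5 + Q}$)
$m = -13$ ($m = \frac{9}{5 + 4} \left(-9\right) - 4 = \frac{9}{9} \left(-9\right) - 4 = 9 \cdot \frac{1}{9} \left(-9\right) - 4 = 1 \left(-9\right) - 4 = -9 - 4 = -13$)
$\left(-148 + 124\right) m = \left(-148 + 124\right) \left(-13\right) = \left(-24\right) \left(-13\right) = 312$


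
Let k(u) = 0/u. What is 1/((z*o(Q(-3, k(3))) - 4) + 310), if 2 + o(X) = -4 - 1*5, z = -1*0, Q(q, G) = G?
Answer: 1/306 ≈ 0.0032680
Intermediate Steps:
k(u) = 0
z = 0
o(X) = -11 (o(X) = -2 + (-4 - 1*5) = -2 + (-4 - 5) = -2 - 9 = -11)
1/((z*o(Q(-3, k(3))) - 4) + 310) = 1/((0*(-11) - 4) + 310) = 1/((0 - 4) + 310) = 1/(-4 + 310) = 1/306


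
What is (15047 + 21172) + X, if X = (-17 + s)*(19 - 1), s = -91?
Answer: 34275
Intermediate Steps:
X = -1944 (X = (-17 - 91)*(19 - 1) = -108*18 = -1944)
(15047 + 21172) + X = (15047 + 21172) - 1944 = 36219 - 1944 = 34275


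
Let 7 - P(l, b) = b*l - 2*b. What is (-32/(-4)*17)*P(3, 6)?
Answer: 136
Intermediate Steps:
P(l, b) = 7 + 2*b - b*l (P(l, b) = 7 - (b*l - 2*b) = 7 - (-2*b + b*l) = 7 + (2*b - b*l) = 7 + 2*b - b*l)
(-32/(-4)*17)*P(3, 6) = (-32/(-4)*17)*(7 + 2*6 - 1*6*3) = (-32*(-1/4)*17)*(7 + 12 - 18) = (8*17)*1 = 136*1 = 136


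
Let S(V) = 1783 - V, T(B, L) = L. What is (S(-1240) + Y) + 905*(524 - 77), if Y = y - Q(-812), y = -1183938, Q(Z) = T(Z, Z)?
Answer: -775568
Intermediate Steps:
Q(Z) = Z
Y = -1183126 (Y = -1183938 - 1*(-812) = -1183938 + 812 = -1183126)
(S(-1240) + Y) + 905*(524 - 77) = ((1783 - 1*(-1240)) - 1183126) + 905*(524 - 77) = ((1783 + 1240) - 1183126) + 905*447 = (3023 - 1183126) + 404535 = -1180103 + 404535 = -775568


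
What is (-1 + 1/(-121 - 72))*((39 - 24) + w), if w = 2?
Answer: -3298/193 ≈ -17.088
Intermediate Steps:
(-1 + 1/(-121 - 72))*((39 - 24) + w) = (-1 + 1/(-121 - 72))*((39 - 24) + 2) = (-1 + 1/(-193))*(15 + 2) = (-1 - 1/193)*17 = -194/193*17 = -3298/193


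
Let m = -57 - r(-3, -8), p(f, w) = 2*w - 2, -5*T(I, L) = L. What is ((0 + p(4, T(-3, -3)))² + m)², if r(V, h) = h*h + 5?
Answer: 9821956/625 ≈ 15715.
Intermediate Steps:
T(I, L) = -L/5
r(V, h) = 5 + h² (r(V, h) = h² + 5 = 5 + h²)
p(f, w) = -2 + 2*w
m = -126 (m = -57 - (5 + (-8)²) = -57 - (5 + 64) = -57 - 1*69 = -57 - 69 = -126)
((0 + p(4, T(-3, -3)))² + m)² = ((0 + (-2 + 2*(-⅕*(-3))))² - 126)² = ((0 + (-2 + 2*(⅗)))² - 126)² = ((0 + (-2 + 6/5))² - 126)² = ((0 - ⅘)² - 126)² = ((-⅘)² - 126)² = (16/25 - 126)² = (-3134/25)² = 9821956/625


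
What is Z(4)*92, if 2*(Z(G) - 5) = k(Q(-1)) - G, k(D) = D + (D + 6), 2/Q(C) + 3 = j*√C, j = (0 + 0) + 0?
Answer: 1472/3 ≈ 490.67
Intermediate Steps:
j = 0 (j = 0 + 0 = 0)
Q(C) = -⅔ (Q(C) = 2/(-3 + 0*√C) = 2/(-3 + 0) = 2/(-3) = 2*(-⅓) = -⅔)
k(D) = 6 + 2*D (k(D) = D + (6 + D) = 6 + 2*D)
Z(G) = 22/3 - G/2 (Z(G) = 5 + ((6 + 2*(-⅔)) - G)/2 = 5 + ((6 - 4/3) - G)/2 = 5 + (14/3 - G)/2 = 5 + (7/3 - G/2) = 22/3 - G/2)
Z(4)*92 = (22/3 - ½*4)*92 = (22/3 - 2)*92 = (16/3)*92 = 1472/3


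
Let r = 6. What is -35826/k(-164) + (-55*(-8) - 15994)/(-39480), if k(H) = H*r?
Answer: 2127553/57810 ≈ 36.802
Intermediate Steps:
k(H) = 6*H (k(H) = H*6 = 6*H)
-35826/k(-164) + (-55*(-8) - 15994)/(-39480) = -35826/(6*(-164)) + (-55*(-8) - 15994)/(-39480) = -35826/(-984) + (440 - 15994)*(-1/39480) = -35826*(-1/984) - 15554*(-1/39480) = 5971/164 + 1111/2820 = 2127553/57810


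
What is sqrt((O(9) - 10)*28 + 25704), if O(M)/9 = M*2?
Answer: 2*sqrt(7490) ≈ 173.09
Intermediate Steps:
O(M) = 18*M (O(M) = 9*(M*2) = 9*(2*M) = 18*M)
sqrt((O(9) - 10)*28 + 25704) = sqrt((18*9 - 10)*28 + 25704) = sqrt((162 - 10)*28 + 25704) = sqrt(152*28 + 25704) = sqrt(4256 + 25704) = sqrt(29960) = 2*sqrt(7490)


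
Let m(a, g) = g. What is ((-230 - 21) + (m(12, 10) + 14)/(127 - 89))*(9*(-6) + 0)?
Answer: 256878/19 ≈ 13520.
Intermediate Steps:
((-230 - 21) + (m(12, 10) + 14)/(127 - 89))*(9*(-6) + 0) = ((-230 - 21) + (10 + 14)/(127 - 89))*(9*(-6) + 0) = (-251 + 24/38)*(-54 + 0) = (-251 + 24*(1/38))*(-54) = (-251 + 12/19)*(-54) = -4757/19*(-54) = 256878/19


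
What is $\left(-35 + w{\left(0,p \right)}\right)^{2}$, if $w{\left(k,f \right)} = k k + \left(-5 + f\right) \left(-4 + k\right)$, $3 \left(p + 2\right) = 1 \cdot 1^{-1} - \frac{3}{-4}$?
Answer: $\frac{784}{9} \approx 87.111$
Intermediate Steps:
$p = - \frac{17}{12}$ ($p = -2 + \frac{1 \cdot 1^{-1} - \frac{3}{-4}}{3} = -2 + \frac{1 \cdot 1 - - \frac{3}{4}}{3} = -2 + \frac{1 + \frac{3}{4}}{3} = -2 + \frac{1}{3} \cdot \frac{7}{4} = -2 + \frac{7}{12} = - \frac{17}{12} \approx -1.4167$)
$w{\left(k,f \right)} = k^{2} + \left(-5 + f\right) \left(-4 + k\right)$
$\left(-35 + w{\left(0,p \right)}\right)^{2} = \left(-35 - \left(- \frac{77}{3} + 0\right)\right)^{2} = \left(-35 + \left(20 + 0 + 0 + \frac{17}{3} + 0\right)\right)^{2} = \left(-35 + \frac{77}{3}\right)^{2} = \left(- \frac{28}{3}\right)^{2} = \frac{784}{9}$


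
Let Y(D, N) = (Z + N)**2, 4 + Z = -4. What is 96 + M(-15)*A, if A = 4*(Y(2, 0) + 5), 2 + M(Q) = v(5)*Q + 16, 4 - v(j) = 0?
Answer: -12600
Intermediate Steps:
Z = -8 (Z = -4 - 4 = -8)
v(j) = 4 (v(j) = 4 - 1*0 = 4 + 0 = 4)
M(Q) = 14 + 4*Q (M(Q) = -2 + (4*Q + 16) = -2 + (16 + 4*Q) = 14 + 4*Q)
Y(D, N) = (-8 + N)**2
A = 276 (A = 4*((-8 + 0)**2 + 5) = 4*((-8)**2 + 5) = 4*(64 + 5) = 4*69 = 276)
96 + M(-15)*A = 96 + (14 + 4*(-15))*276 = 96 + (14 - 60)*276 = 96 - 46*276 = 96 - 12696 = -12600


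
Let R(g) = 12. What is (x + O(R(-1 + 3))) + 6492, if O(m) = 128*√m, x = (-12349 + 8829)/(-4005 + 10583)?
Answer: 1940948/299 + 256*√3 ≈ 6934.9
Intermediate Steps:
x = -160/299 (x = -3520/6578 = -3520*1/6578 = -160/299 ≈ -0.53512)
(x + O(R(-1 + 3))) + 6492 = (-160/299 + 128*√12) + 6492 = (-160/299 + 128*(2*√3)) + 6492 = (-160/299 + 256*√3) + 6492 = 1940948/299 + 256*√3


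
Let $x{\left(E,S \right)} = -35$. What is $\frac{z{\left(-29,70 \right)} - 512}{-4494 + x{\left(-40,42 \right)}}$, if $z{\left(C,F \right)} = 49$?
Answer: $\frac{463}{4529} \approx 0.10223$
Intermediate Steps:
$\frac{z{\left(-29,70 \right)} - 512}{-4494 + x{\left(-40,42 \right)}} = \frac{49 - 512}{-4494 - 35} = - \frac{463}{-4529} = \left(-463\right) \left(- \frac{1}{4529}\right) = \frac{463}{4529}$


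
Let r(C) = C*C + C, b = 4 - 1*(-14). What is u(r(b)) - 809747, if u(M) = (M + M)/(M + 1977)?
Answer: -625934203/773 ≈ -8.0975e+5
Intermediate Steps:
b = 18 (b = 4 + 14 = 18)
r(C) = C + C² (r(C) = C² + C = C + C²)
u(M) = 2*M/(1977 + M) (u(M) = (2*M)/(1977 + M) = 2*M/(1977 + M))
u(r(b)) - 809747 = 2*(18*(1 + 18))/(1977 + 18*(1 + 18)) - 809747 = 2*(18*19)/(1977 + 18*19) - 809747 = 2*342/(1977 + 342) - 809747 = 2*342/2319 - 809747 = 2*342*(1/2319) - 809747 = 228/773 - 809747 = -625934203/773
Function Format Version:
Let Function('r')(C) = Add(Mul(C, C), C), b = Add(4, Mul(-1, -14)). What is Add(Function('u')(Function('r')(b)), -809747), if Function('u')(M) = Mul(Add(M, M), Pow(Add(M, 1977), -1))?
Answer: Rational(-625934203, 773) ≈ -8.0975e+5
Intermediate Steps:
b = 18 (b = Add(4, 14) = 18)
Function('r')(C) = Add(C, Pow(C, 2)) (Function('r')(C) = Add(Pow(C, 2), C) = Add(C, Pow(C, 2)))
Function('u')(M) = Mul(2, M, Pow(Add(1977, M), -1)) (Function('u')(M) = Mul(Mul(2, M), Pow(Add(1977, M), -1)) = Mul(2, M, Pow(Add(1977, M), -1)))
Add(Function('u')(Function('r')(b)), -809747) = Add(Mul(2, Mul(18, Add(1, 18)), Pow(Add(1977, Mul(18, Add(1, 18))), -1)), -809747) = Add(Mul(2, Mul(18, 19), Pow(Add(1977, Mul(18, 19)), -1)), -809747) = Add(Mul(2, 342, Pow(Add(1977, 342), -1)), -809747) = Add(Mul(2, 342, Pow(2319, -1)), -809747) = Add(Mul(2, 342, Rational(1, 2319)), -809747) = Add(Rational(228, 773), -809747) = Rational(-625934203, 773)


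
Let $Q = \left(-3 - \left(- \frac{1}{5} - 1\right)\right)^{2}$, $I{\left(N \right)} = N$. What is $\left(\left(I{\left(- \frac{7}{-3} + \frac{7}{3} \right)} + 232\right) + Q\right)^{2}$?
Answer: $\frac{323748049}{5625} \approx 57555.0$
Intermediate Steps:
$Q = \frac{81}{25}$ ($Q = \left(-3 - - \frac{6}{5}\right)^{2} = \left(-3 + \left(1 + \frac{1}{5}\right)\right)^{2} = \left(-3 + \frac{6}{5}\right)^{2} = \left(- \frac{9}{5}\right)^{2} = \frac{81}{25} \approx 3.24$)
$\left(\left(I{\left(- \frac{7}{-3} + \frac{7}{3} \right)} + 232\right) + Q\right)^{2} = \left(\left(\left(- \frac{7}{-3} + \frac{7}{3}\right) + 232\right) + \frac{81}{25}\right)^{2} = \left(\left(\left(\left(-7\right) \left(- \frac{1}{3}\right) + 7 \cdot \frac{1}{3}\right) + 232\right) + \frac{81}{25}\right)^{2} = \left(\left(\left(\frac{7}{3} + \frac{7}{3}\right) + 232\right) + \frac{81}{25}\right)^{2} = \left(\left(\frac{14}{3} + 232\right) + \frac{81}{25}\right)^{2} = \left(\frac{710}{3} + \frac{81}{25}\right)^{2} = \left(\frac{17993}{75}\right)^{2} = \frac{323748049}{5625}$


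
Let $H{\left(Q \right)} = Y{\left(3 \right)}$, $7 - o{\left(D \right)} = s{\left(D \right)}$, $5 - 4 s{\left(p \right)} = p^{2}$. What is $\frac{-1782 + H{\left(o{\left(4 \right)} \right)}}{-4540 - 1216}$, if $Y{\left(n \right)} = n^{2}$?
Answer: $\frac{1773}{5756} \approx 0.30803$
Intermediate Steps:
$s{\left(p \right)} = \frac{5}{4} - \frac{p^{2}}{4}$
$o{\left(D \right)} = \frac{23}{4} + \frac{D^{2}}{4}$ ($o{\left(D \right)} = 7 - \left(\frac{5}{4} - \frac{D^{2}}{4}\right) = 7 + \left(- \frac{5}{4} + \frac{D^{2}}{4}\right) = \frac{23}{4} + \frac{D^{2}}{4}$)
$H{\left(Q \right)} = 9$ ($H{\left(Q \right)} = 3^{2} = 9$)
$\frac{-1782 + H{\left(o{\left(4 \right)} \right)}}{-4540 - 1216} = \frac{-1782 + 9}{-4540 - 1216} = - \frac{1773}{-5756} = \left(-1773\right) \left(- \frac{1}{5756}\right) = \frac{1773}{5756}$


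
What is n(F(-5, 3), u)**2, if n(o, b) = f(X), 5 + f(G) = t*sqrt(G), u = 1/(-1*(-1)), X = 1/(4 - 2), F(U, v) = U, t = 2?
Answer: (5 - sqrt(2))**2 ≈ 12.858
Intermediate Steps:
X = 1/2 ≈ 0.50000
u = 1 (u = 1/1 = 1*1 = 1)
f(G) = -5 + 2*sqrt(G)
n(o, b) = -5 + sqrt(2) (n(o, b) = -5 + 2*sqrt(1/2) = -5 + 2*(sqrt(2)/2) = -5 + sqrt(2))
n(F(-5, 3), u)**2 = (-5 + sqrt(2))**2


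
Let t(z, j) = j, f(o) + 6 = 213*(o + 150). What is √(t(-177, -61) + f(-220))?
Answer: I*√14977 ≈ 122.38*I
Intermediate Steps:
f(o) = 31944 + 213*o (f(o) = -6 + 213*(o + 150) = -6 + 213*(150 + o) = -6 + (31950 + 213*o) = 31944 + 213*o)
√(t(-177, -61) + f(-220)) = √(-61 + (31944 + 213*(-220))) = √(-61 + (31944 - 46860)) = √(-61 - 14916) = √(-14977) = I*√14977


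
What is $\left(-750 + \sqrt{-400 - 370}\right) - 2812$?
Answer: $-3562 + i \sqrt{770} \approx -3562.0 + 27.749 i$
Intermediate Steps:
$\left(-750 + \sqrt{-400 - 370}\right) - 2812 = \left(-750 + \sqrt{-770}\right) - 2812 = \left(-750 + i \sqrt{770}\right) - 2812 = -3562 + i \sqrt{770}$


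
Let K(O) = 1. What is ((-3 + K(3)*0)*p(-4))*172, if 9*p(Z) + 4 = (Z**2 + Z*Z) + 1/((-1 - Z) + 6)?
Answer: -43516/27 ≈ -1611.7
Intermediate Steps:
p(Z) = -4/9 + 1/(9*(5 - Z)) + 2*Z**2/9 (p(Z) = -4/9 + ((Z**2 + Z*Z) + 1/((-1 - Z) + 6))/9 = -4/9 + ((Z**2 + Z**2) + 1/(5 - Z))/9 = -4/9 + (2*Z**2 + 1/(5 - Z))/9 = -4/9 + (1/(5 - Z) + 2*Z**2)/9 = -4/9 + (1/(9*(5 - Z)) + 2*Z**2/9) = -4/9 + 1/(9*(5 - Z)) + 2*Z**2/9)
((-3 + K(3)*0)*p(-4))*172 = ((-3 + 1*0)*((19 - 10*(-4)**2 - 4*(-4) + 2*(-4)**3)/(9*(-5 - 4))))*172 = ((-3 + 0)*((1/9)*(19 - 10*16 + 16 + 2*(-64))/(-9)))*172 = -(-1)*(19 - 160 + 16 - 128)/(3*9)*172 = -(-1)*(-253)/(3*9)*172 = -3*253/81*172 = -253/27*172 = -43516/27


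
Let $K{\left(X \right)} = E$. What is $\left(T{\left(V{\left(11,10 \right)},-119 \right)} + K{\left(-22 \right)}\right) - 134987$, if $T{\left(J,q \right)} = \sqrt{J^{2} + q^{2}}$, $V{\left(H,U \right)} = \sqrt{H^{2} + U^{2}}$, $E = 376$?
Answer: $-134611 + 3 \sqrt{1598} \approx -1.3449 \cdot 10^{5}$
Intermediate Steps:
$K{\left(X \right)} = 376$
$\left(T{\left(V{\left(11,10 \right)},-119 \right)} + K{\left(-22 \right)}\right) - 134987 = \left(\sqrt{\left(\sqrt{11^{2} + 10^{2}}\right)^{2} + \left(-119\right)^{2}} + 376\right) - 134987 = \left(\sqrt{\left(\sqrt{121 + 100}\right)^{2} + 14161} + 376\right) - 134987 = \left(\sqrt{\left(\sqrt{221}\right)^{2} + 14161} + 376\right) - 134987 = \left(\sqrt{221 + 14161} + 376\right) - 134987 = \left(\sqrt{14382} + 376\right) - 134987 = \left(3 \sqrt{1598} + 376\right) - 134987 = \left(376 + 3 \sqrt{1598}\right) - 134987 = -134611 + 3 \sqrt{1598}$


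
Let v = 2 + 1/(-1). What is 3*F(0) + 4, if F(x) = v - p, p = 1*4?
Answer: -5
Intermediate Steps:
v = 1 (v = 2 - 1 = 1)
p = 4
F(x) = -3 (F(x) = 1 - 1*4 = 1 - 4 = -3)
3*F(0) + 4 = 3*(-3) + 4 = -9 + 4 = -5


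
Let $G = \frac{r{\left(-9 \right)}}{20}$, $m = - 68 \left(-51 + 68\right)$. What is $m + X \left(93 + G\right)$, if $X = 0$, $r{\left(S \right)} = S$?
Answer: $-1156$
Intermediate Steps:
$m = -1156$ ($m = \left(-68\right) 17 = -1156$)
$G = - \frac{9}{20} \approx -0.45$
$m + X \left(93 + G\right) = -1156 + 0 \left(93 - \frac{9}{20}\right) = -1156 + 0 \cdot \frac{1851}{20} = -1156 + 0 = -1156$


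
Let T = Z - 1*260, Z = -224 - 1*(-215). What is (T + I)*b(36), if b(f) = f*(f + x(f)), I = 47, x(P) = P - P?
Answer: -287712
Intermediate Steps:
x(P) = 0
Z = -9 (Z = -224 + 215 = -9)
T = -269 (T = -9 - 1*260 = -9 - 260 = -269)
b(f) = f**2 (b(f) = f*(f + 0) = f*f = f**2)
(T + I)*b(36) = (-269 + 47)*36**2 = -222*1296 = -287712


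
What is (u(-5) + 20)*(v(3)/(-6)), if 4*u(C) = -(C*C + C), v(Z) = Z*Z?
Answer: -45/2 ≈ -22.500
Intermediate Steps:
v(Z) = Z²
u(C) = -C/4 - C²/4 (u(C) = (-(C*C + C))/4 = (-(C² + C))/4 = (-(C + C²))/4 = (-C - C²)/4 = -C/4 - C²/4)
(u(-5) + 20)*(v(3)/(-6)) = (-¼*(-5)*(1 - 5) + 20)*(3²/(-6)) = (-¼*(-5)*(-4) + 20)*(9*(-⅙)) = (-5 + 20)*(-3/2) = 15*(-3/2) = -45/2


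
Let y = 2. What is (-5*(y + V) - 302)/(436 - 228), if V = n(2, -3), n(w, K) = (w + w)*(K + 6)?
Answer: -93/52 ≈ -1.7885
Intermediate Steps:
n(w, K) = 2*w*(6 + K) (n(w, K) = (2*w)*(6 + K) = 2*w*(6 + K))
V = 12 (V = 2*2*(6 - 3) = 2*2*3 = 12)
(-5*(y + V) - 302)/(436 - 228) = (-5*(2 + 12) - 302)/(436 - 228) = (-5*14 - 302)/208 = (-70 - 302)*(1/208) = -372*1/208 = -93/52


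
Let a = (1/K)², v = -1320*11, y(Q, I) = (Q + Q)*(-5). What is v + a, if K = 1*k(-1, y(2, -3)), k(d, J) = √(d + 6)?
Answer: -72599/5 ≈ -14520.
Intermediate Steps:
y(Q, I) = -10*Q (y(Q, I) = (2*Q)*(-5) = -10*Q)
k(d, J) = √(6 + d)
K = √5 (K = 1*√(6 - 1) = 1*√5 = √5 ≈ 2.2361)
v = -14520
a = ⅕ (a = (1/(√5))² = (√5/5)² = ⅕ ≈ 0.20000)
v + a = -14520 + ⅕ = -72599/5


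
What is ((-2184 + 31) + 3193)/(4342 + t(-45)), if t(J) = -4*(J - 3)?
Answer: 520/2267 ≈ 0.22938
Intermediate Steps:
t(J) = 12 - 4*J (t(J) = -4*(-3 + J) = 12 - 4*J)
((-2184 + 31) + 3193)/(4342 + t(-45)) = ((-2184 + 31) + 3193)/(4342 + (12 - 4*(-45))) = (-2153 + 3193)/(4342 + (12 + 180)) = 1040/(4342 + 192) = 1040/4534 = 1040*(1/4534) = 520/2267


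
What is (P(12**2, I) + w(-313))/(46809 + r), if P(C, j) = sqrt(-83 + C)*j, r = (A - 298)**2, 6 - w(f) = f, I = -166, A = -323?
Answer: 319/432450 - 83*sqrt(61)/216225 ≈ -0.0022604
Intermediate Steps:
w(f) = 6 - f
r = 385641 (r = (-323 - 298)**2 = (-621)**2 = 385641)
P(C, j) = j*sqrt(-83 + C)
(P(12**2, I) + w(-313))/(46809 + r) = (-166*sqrt(-83 + 12**2) + (6 - 1*(-313)))/(46809 + 385641) = (-166*sqrt(-83 + 144) + (6 + 313))/432450 = (-166*sqrt(61) + 319)*(1/432450) = (319 - 166*sqrt(61))*(1/432450) = 319/432450 - 83*sqrt(61)/216225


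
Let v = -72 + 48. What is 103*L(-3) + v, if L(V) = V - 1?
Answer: -436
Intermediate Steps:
L(V) = -1 + V
v = -24
103*L(-3) + v = 103*(-1 - 3) - 24 = 103*(-4) - 24 = -412 - 24 = -436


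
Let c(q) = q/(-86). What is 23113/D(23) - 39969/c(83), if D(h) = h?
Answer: 80977061/1909 ≈ 42419.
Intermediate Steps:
c(q) = -q/86 (c(q) = q*(-1/86) = -q/86)
23113/D(23) - 39969/c(83) = 23113/23 - 39969/((-1/86*83)) = 23113*(1/23) - 39969/(-83/86) = 23113/23 - 39969*(-86/83) = 23113/23 + 3437334/83 = 80977061/1909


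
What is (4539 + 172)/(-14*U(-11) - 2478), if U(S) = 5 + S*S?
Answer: -673/606 ≈ -1.1106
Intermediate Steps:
U(S) = 5 + S**2
(4539 + 172)/(-14*U(-11) - 2478) = (4539 + 172)/(-14*(5 + (-11)**2) - 2478) = 4711/(-14*(5 + 121) - 2478) = 4711/(-14*126 - 2478) = 4711/(-1764 - 2478) = 4711/(-4242) = 4711*(-1/4242) = -673/606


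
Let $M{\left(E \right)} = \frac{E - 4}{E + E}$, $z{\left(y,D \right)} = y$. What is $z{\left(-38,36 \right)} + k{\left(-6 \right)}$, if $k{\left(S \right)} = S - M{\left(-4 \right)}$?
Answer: $-45$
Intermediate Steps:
$M{\left(E \right)} = \frac{-4 + E}{2 E}$
$k{\left(S \right)} = -1 + S$ ($k{\left(S \right)} = S - \frac{-4 - 4}{2 \left(-4\right)} = S - \frac{1}{2} \left(- \frac{1}{4}\right) \left(-8\right) = S - 1 = -1 + S$)
$z{\left(-38,36 \right)} + k{\left(-6 \right)} = -38 - 7 = -45$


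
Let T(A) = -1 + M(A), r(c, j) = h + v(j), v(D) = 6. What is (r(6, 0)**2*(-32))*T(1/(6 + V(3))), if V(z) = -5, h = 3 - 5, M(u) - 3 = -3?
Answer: 512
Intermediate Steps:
M(u) = 0 (M(u) = 3 - 3 = 0)
h = -2
r(c, j) = 4 (r(c, j) = -2 + 6 = 4)
T(A) = -1 (T(A) = -1 + 0 = -1)
(r(6, 0)**2*(-32))*T(1/(6 + V(3))) = (4**2*(-32))*(-1) = (16*(-32))*(-1) = -512*(-1) = 512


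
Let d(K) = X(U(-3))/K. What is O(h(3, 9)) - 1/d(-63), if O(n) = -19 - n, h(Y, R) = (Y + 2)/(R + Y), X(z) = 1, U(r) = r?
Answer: 523/12 ≈ 43.583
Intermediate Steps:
h(Y, R) = (2 + Y)/(R + Y)
d(K) = 1/K
O(h(3, 9)) - 1/d(-63) = (-19 - (2 + 3)/(9 + 3)) - 1/(1/(-63)) = (-19 - 5/12) - 1/(-1/63) = (-19 - 5/12) - 1*(-63) = (-19 - 1*5/12) + 63 = (-19 - 5/12) + 63 = -233/12 + 63 = 523/12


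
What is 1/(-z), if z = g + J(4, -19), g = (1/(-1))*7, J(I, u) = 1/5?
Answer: 5/34 ≈ 0.14706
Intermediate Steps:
J(I, u) = ⅕
g = -7 (g = (1*(-1))*7 = -1*7 = -7)
z = -34/5 (z = -7 + ⅕ = -34/5 ≈ -6.8000)
1/(-z) = 1/(-1*(-34/5)) = 1/(34/5) = 5/34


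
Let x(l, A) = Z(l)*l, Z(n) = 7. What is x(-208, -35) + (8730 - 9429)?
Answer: -2155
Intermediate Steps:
x(l, A) = 7*l
x(-208, -35) + (8730 - 9429) = 7*(-208) + (8730 - 9429) = -1456 - 699 = -2155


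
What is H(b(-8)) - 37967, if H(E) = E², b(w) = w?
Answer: -37903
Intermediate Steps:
H(b(-8)) - 37967 = (-8)² - 37967 = 64 - 37967 = -37903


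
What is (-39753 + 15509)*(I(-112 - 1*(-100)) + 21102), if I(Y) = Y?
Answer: -511305960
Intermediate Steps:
(-39753 + 15509)*(I(-112 - 1*(-100)) + 21102) = (-39753 + 15509)*((-112 - 1*(-100)) + 21102) = -24244*((-112 + 100) + 21102) = -24244*(-12 + 21102) = -24244*21090 = -511305960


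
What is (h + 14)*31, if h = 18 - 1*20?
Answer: 372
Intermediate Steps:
h = -2 (h = 18 - 20 = -2)
(h + 14)*31 = (-2 + 14)*31 = 12*31 = 372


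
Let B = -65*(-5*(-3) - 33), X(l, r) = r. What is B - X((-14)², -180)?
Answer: 1350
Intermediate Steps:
B = 1170 (B = -65*(15 - 33) = -65*(-18) = 1170)
B - X((-14)², -180) = 1170 - 1*(-180) = 1170 + 180 = 1350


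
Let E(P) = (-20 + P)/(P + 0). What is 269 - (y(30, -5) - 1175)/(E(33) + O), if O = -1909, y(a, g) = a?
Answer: 16904911/62984 ≈ 268.40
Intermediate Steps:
E(P) = (-20 + P)/P
269 - (y(30, -5) - 1175)/(E(33) + O) = 269 - (30 - 1175)/((-20 + 33)/33 - 1909) = 269 - (-1145)/((1/33)*13 - 1909) = 269 - (-1145)/(13/33 - 1909) = 269 - (-1145)/(-62984/33) = 269 - (-1145)*(-33)/62984 = 269 - 1*37785/62984 = 269 - 37785/62984 = 16904911/62984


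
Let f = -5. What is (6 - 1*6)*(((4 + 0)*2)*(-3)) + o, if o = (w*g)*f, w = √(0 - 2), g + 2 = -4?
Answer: 30*I*√2 ≈ 42.426*I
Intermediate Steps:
g = -6 (g = -2 - 4 = -6)
w = I*√2 (w = √(-2) = I*√2 ≈ 1.4142*I)
o = 30*I*√2 (o = ((I*√2)*(-6))*(-5) = -6*I*√2*(-5) = 30*I*√2 ≈ 42.426*I)
(6 - 1*6)*(((4 + 0)*2)*(-3)) + o = (6 - 1*6)*(((4 + 0)*2)*(-3)) + 30*I*√2 = (6 - 6)*((4*2)*(-3)) + 30*I*√2 = 0*(8*(-3)) + 30*I*√2 = 0*(-24) + 30*I*√2 = 0 + 30*I*√2 = 30*I*√2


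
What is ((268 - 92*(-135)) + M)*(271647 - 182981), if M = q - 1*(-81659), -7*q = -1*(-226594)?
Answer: 38466414110/7 ≈ 5.4952e+9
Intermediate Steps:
q = -226594/7 (q = -(-1)*(-226594)/7 = -⅐*226594 = -226594/7 ≈ -32371.)
M = 345019/7 (M = -226594/7 - 1*(-81659) = -226594/7 + 81659 = 345019/7 ≈ 49288.)
((268 - 92*(-135)) + M)*(271647 - 182981) = ((268 - 92*(-135)) + 345019/7)*(271647 - 182981) = ((268 + 12420) + 345019/7)*88666 = (12688 + 345019/7)*88666 = (433835/7)*88666 = 38466414110/7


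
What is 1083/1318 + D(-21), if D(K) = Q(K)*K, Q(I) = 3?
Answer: -81951/1318 ≈ -62.178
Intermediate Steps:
D(K) = 3*K
1083/1318 + D(-21) = 1083/1318 + 3*(-21) = (1/1318)*1083 - 63 = 1083/1318 - 63 = -81951/1318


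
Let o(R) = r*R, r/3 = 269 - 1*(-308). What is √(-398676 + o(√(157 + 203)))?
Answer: √(-398676 + 10386*√10) ≈ 604.84*I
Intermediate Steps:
r = 1731 (r = 3*(269 - 1*(-308)) = 3*(269 + 308) = 3*577 = 1731)
o(R) = 1731*R
√(-398676 + o(√(157 + 203))) = √(-398676 + 1731*√(157 + 203)) = √(-398676 + 1731*√360) = √(-398676 + 1731*(6*√10)) = √(-398676 + 10386*√10)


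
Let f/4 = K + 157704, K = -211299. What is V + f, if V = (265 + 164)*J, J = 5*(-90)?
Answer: -407430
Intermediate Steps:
J = -450
f = -214380 (f = 4*(-211299 + 157704) = 4*(-53595) = -214380)
V = -193050 (V = (265 + 164)*(-450) = 429*(-450) = -193050)
V + f = -193050 - 214380 = -407430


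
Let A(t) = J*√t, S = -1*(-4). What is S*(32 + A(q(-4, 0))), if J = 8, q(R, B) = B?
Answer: 128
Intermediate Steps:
S = 4
A(t) = 8*√t
S*(32 + A(q(-4, 0))) = 4*(32 + 8*√0) = 4*(32 + 8*0) = 4*(32 + 0) = 4*32 = 128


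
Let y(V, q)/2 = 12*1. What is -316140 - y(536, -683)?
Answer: -316164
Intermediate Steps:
y(V, q) = 24 (y(V, q) = 2*(12*1) = 2*12 = 24)
-316140 - y(536, -683) = -316140 - 1*24 = -316140 - 24 = -316164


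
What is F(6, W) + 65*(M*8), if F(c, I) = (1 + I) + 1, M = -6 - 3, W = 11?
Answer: -4667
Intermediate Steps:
M = -9
F(c, I) = 2 + I
F(6, W) + 65*(M*8) = (2 + 11) + 65*(-9*8) = 13 + 65*(-72) = 13 - 4680 = -4667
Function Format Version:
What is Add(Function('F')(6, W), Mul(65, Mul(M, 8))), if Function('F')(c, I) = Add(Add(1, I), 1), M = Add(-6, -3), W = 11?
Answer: -4667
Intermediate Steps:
M = -9
Function('F')(c, I) = Add(2, I)
Add(Function('F')(6, W), Mul(65, Mul(M, 8))) = Add(Add(2, 11), Mul(65, Mul(-9, 8))) = Add(13, Mul(65, -72)) = Add(13, -4680) = -4667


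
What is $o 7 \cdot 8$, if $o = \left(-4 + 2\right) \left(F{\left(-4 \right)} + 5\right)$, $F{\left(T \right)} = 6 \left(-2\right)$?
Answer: $784$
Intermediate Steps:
$F{\left(T \right)} = -12$
$o = 14$ ($o = \left(-4 + 2\right) \left(-12 + 5\right) = \left(-2\right) \left(-7\right) = 14$)
$o 7 \cdot 8 = 14 \cdot 7 \cdot 8 = 98 \cdot 8 = 784$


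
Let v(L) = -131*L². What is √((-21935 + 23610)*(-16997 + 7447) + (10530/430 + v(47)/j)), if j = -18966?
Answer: I*√10639115102491161690/815538 ≈ 3999.5*I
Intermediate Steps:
√((-21935 + 23610)*(-16997 + 7447) + (10530/430 + v(47)/j)) = √((-21935 + 23610)*(-16997 + 7447) + (10530/430 - 131*47²/(-18966))) = √(1675*(-9550) + (10530*(1/430) - 131*2209*(-1/18966))) = √(-15996250 + (1053/43 - 289379*(-1/18966))) = √(-15996250 + (1053/43 + 289379/18966)) = √(-15996250 + 32414495/815538) = √(-13045517318005/815538) = I*√10639115102491161690/815538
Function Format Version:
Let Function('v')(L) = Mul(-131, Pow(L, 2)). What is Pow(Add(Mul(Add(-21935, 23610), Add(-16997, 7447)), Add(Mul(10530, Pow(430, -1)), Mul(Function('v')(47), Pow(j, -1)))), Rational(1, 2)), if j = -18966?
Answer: Mul(Rational(1, 815538), I, Pow(10639115102491161690, Rational(1, 2))) ≈ Mul(3999.5, I)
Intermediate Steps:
Pow(Add(Mul(Add(-21935, 23610), Add(-16997, 7447)), Add(Mul(10530, Pow(430, -1)), Mul(Function('v')(47), Pow(j, -1)))), Rational(1, 2)) = Pow(Add(Mul(Add(-21935, 23610), Add(-16997, 7447)), Add(Mul(10530, Pow(430, -1)), Mul(Mul(-131, Pow(47, 2)), Pow(-18966, -1)))), Rational(1, 2)) = Pow(Add(Mul(1675, -9550), Add(Mul(10530, Rational(1, 430)), Mul(Mul(-131, 2209), Rational(-1, 18966)))), Rational(1, 2)) = Pow(Add(-15996250, Add(Rational(1053, 43), Mul(-289379, Rational(-1, 18966)))), Rational(1, 2)) = Pow(Add(-15996250, Add(Rational(1053, 43), Rational(289379, 18966))), Rational(1, 2)) = Pow(Add(-15996250, Rational(32414495, 815538)), Rational(1, 2)) = Pow(Rational(-13045517318005, 815538), Rational(1, 2)) = Mul(Rational(1, 815538), I, Pow(10639115102491161690, Rational(1, 2)))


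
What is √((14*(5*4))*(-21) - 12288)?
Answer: 2*I*√4542 ≈ 134.79*I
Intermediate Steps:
√((14*(5*4))*(-21) - 12288) = √((14*20)*(-21) - 12288) = √(280*(-21) - 12288) = √(-5880 - 12288) = √(-18168) = 2*I*√4542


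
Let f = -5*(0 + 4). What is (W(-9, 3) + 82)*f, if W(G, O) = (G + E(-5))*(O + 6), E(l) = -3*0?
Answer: -20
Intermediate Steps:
E(l) = 0
W(G, O) = G*(6 + O) (W(G, O) = (G + 0)*(O + 6) = G*(6 + O))
f = -20 (f = -5*4 = -20)
(W(-9, 3) + 82)*f = (-9*(6 + 3) + 82)*(-20) = (-9*9 + 82)*(-20) = (-81 + 82)*(-20) = 1*(-20) = -20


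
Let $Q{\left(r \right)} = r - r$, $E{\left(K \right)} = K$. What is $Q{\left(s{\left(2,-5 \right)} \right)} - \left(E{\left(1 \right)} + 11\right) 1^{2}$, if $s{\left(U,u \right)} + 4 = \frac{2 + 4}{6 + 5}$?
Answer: $-12$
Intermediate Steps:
$s{\left(U,u \right)} = - \frac{38}{11}$ ($s{\left(U,u \right)} = -4 + \frac{2 + 4}{6 + 5} = -4 + \frac{6}{11} = - \frac{38}{11}$)
$Q{\left(r \right)} = 0$
$Q{\left(s{\left(2,-5 \right)} \right)} - \left(E{\left(1 \right)} + 11\right) 1^{2} = 0 - \left(1 + 11\right) 1^{2} = 0 - 12 \cdot 1 = 0 - 12 = -12$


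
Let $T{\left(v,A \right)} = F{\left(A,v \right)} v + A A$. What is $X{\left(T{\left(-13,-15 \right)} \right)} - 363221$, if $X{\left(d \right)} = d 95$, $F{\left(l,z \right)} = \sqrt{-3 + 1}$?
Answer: $-341846 - 1235 i \sqrt{2} \approx -3.4185 \cdot 10^{5} - 1746.6 i$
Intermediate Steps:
$F{\left(l,z \right)} = i \sqrt{2}$ ($F{\left(l,z \right)} = \sqrt{-2} = i \sqrt{2}$)
$T{\left(v,A \right)} = A^{2} + i v \sqrt{2}$ ($T{\left(v,A \right)} = i \sqrt{2} v + A A = i v \sqrt{2} + A^{2} = A^{2} + i v \sqrt{2}$)
$X{\left(d \right)} = 95 d$
$X{\left(T{\left(-13,-15 \right)} \right)} - 363221 = 95 \left(\left(-15\right)^{2} + i \left(-13\right) \sqrt{2}\right) - 363221 = 95 \left(225 - 13 i \sqrt{2}\right) - 363221 = \left(21375 - 1235 i \sqrt{2}\right) - 363221 = -341846 - 1235 i \sqrt{2}$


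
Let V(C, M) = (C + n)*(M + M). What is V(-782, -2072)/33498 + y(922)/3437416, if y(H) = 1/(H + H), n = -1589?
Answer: 31139692230578797/106165129396896 ≈ 293.31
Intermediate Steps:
y(H) = 1/(2*H)
V(C, M) = 2*M*(-1589 + C) (V(C, M) = (C - 1589)*(M + M) = (-1589 + C)*(2*M) = 2*M*(-1589 + C))
V(-782, -2072)/33498 + y(922)/3437416 = (2*(-2072)*(-1589 - 782))/33498 + ((½)/922)/3437416 = (2*(-2072)*(-2371))*(1/33498) + ((½)*(1/922))*(1/3437416) = 9825424*(1/33498) + (1/1844)*(1/3437416) = 4912712/16749 + 1/6338595104 = 31139692230578797/106165129396896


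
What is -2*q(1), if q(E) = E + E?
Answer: -4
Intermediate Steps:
q(E) = 2*E
-2*q(1) = -4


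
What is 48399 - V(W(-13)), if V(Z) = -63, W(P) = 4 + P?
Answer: 48462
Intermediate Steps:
48399 - V(W(-13)) = 48399 - 1*(-63) = 48399 + 63 = 48462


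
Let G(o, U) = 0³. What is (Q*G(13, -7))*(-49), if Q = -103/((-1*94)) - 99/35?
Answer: 0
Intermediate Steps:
G(o, U) = 0
Q = -5701/3290 (Q = -103/(-94) - 99*1/35 = -103*(-1/94) - 99/35 = 103/94 - 99/35 = -5701/3290 ≈ -1.7328)
(Q*G(13, -7))*(-49) = -5701/3290*0*(-49) = 0*(-49) = 0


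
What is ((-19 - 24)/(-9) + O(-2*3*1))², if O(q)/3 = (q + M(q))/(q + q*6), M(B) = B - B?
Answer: 107584/3969 ≈ 27.106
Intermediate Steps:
M(B) = 0
O(q) = 3/7 (O(q) = 3*((q + 0)/(q + q*6)) = 3*(q/(q + 6*q)) = 3*(q/((7*q))) = 3*(q*(1/(7*q))) = 3*(⅐) = 3/7)
((-19 - 24)/(-9) + O(-2*3*1))² = ((-19 - 24)/(-9) + 3/7)² = (-43*(-⅑) + 3/7)² = (43/9 + 3/7)² = (328/63)² = 107584/3969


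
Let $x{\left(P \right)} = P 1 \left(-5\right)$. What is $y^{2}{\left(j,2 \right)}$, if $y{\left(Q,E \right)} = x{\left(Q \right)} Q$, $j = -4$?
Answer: $6400$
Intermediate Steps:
$x{\left(P \right)} = - 5 P$ ($x{\left(P \right)} = P \left(-5\right) = - 5 P$)
$y{\left(Q,E \right)} = - 5 Q^{2}$ ($y{\left(Q,E \right)} = - 5 Q Q = - 5 Q^{2}$)
$y^{2}{\left(j,2 \right)} = \left(- 5 \left(-4\right)^{2}\right)^{2} = \left(\left(-5\right) 16\right)^{2} = \left(-80\right)^{2} = 6400$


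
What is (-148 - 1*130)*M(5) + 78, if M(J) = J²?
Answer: -6872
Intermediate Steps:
(-148 - 1*130)*M(5) + 78 = (-148 - 1*130)*5² + 78 = (-148 - 130)*25 + 78 = -278*25 + 78 = -6950 + 78 = -6872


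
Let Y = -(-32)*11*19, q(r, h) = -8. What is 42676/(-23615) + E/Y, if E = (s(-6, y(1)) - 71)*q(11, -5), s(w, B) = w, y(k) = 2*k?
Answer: -3078071/1794740 ≈ -1.7151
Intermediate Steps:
Y = 6688 (Y = -32*(-11)*19 = 352*19 = 6688)
E = 616 (E = (-6 - 71)*(-8) = -77*(-8) = 616)
42676/(-23615) + E/Y = 42676/(-23615) + 616/6688 = 42676*(-1/23615) + 616*(1/6688) = -42676/23615 + 7/76 = -3078071/1794740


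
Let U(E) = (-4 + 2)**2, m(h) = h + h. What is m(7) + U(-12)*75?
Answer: 314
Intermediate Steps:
m(h) = 2*h
U(E) = 4 (U(E) = (-2)**2 = 4)
m(7) + U(-12)*75 = 2*7 + 4*75 = 14 + 300 = 314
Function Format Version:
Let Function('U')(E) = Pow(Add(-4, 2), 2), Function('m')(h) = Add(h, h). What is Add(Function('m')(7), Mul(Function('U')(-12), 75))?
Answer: 314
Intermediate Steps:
Function('m')(h) = Mul(2, h)
Function('U')(E) = 4 (Function('U')(E) = Pow(-2, 2) = 4)
Add(Function('m')(7), Mul(Function('U')(-12), 75)) = Add(Mul(2, 7), Mul(4, 75)) = Add(14, 300) = 314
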